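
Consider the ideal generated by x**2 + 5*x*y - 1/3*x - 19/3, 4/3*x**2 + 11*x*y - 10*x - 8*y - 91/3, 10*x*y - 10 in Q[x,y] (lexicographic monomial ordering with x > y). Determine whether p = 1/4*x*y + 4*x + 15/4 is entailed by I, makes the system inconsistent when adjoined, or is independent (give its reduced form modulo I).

First compute the reduced Gröbner basis of I by Buchberger's algorithm.
f_1 = x**2 + 5*x*y - 1/3*x - 19/3, LT = x**2.
f_2 = 4/3*x**2 + 11*x*y - 10*x - 8*y - 91/3, LT = x**2.
f_3 = 10*x*y - 10, LT = x*y.

S(f_1,f_2): lcm = x**2. S = -13/4*x*y + 43/6*x + 6*y + 197/12.
  leading term x*y: subtract (-13/40)·f_3 from -13/4*x*y + 43/6*x + 6*y + 197/12 → 43/6*x + 6*y + 79/6
  leading term x: no divisor's leading term divides it; move 43/6*x to the remainder.
  leading term y: no divisor's leading term divides it; move 6*y to the remainder.
  leading term 1: no divisor's leading term divides it; move 79/6 to the remainder.
  remainder 43/6*x + 6*y + 79/6 ≠ 0; add h_4 = 43/6*x + 6*y + 79/6 to the basis.

S(f_1,f_3): lcm = x**2*y. S = 5*x*y**2 - 1/3*x*y + x - 19/3*y.
  leading term x*y**2: subtract (1/2*y)·f_3 from 5*x*y**2 - 1/3*x*y + x - 19/3*y → -1/3*x*y + x - 4/3*y
  leading term x*y: subtract (-1/30)·f_3 from -1/3*x*y + x - 4/3*y → x - 4/3*y - 1/3
  leading term x: subtract (6/43)·h_4 from x - 4/3*y - 1/3 → -280/129*y - 280/129
  leading term y: no divisor's leading term divides it; move -280/129*y to the remainder.
  leading term 1: no divisor's leading term divides it; move -280/129 to the remainder.
  remainder -280/129*y - 280/129 ≠ 0; add h_5 = -280/129*y - 280/129 to the basis.

The other S-polynomials (S(f_2,f_3), S(f_1,h_4), S(f_2,h_4), S(f_3,h_4), S(f_1,h_5), S(f_2,h_5), S(f_3,h_5), S(h_4,h_5)) all reduce to 0 modulo the current basis, so we have a Gröbner basis.
Inter-reduce: drop elements whose leading term is divisible by another's, tail-reduce, and make monic.
Reduced Gröbner basis: {x + 1, y + 1}.
Label its elements g_1 = x + 1, g_2 = y + 1.

Reduce p = 1/4*x*y + 4*x + 15/4 modulo G:
  leading term x*y: subtract (1/4*y)·g_1 from 1/4*x*y + 4*x + 15/4 → 4*x - 1/4*y + 15/4
  leading term x: subtract (4)·g_1 from 4*x - 1/4*y + 15/4 → -1/4*y - 1/4
  leading term y: subtract (-1/4)·g_2 from -1/4*y - 1/4 → 0
  normal form = 0.
Since the normal form is 0, p ∈ I.

Ideal membership is decidable via reduction modulo a Gröbner basis.

1/4*x*y + 4*x + 15/4 lies in I (it reduces to 0).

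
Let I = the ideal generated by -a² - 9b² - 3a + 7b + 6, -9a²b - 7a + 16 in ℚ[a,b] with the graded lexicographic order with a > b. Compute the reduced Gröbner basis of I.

G = {b³ + ⅓ab - 7/9b² - 7/81a - ⅔b + 16/81, a² + 9b² + 3a - 7b - 6}

f_1 = -a² - 9b² - 3a + 7b + 6, LT = a².
f_2 = -9a²b - 7a + 16, LT = a²b.

S(f_1,f_2): lcm = a²b. S = 9b³ + 3ab - 7b² - 7/9a - 6b + 16/9.
  leading term b³: no divisor's leading term divides it; move 9b³ to the remainder.
  leading term ab: no divisor's leading term divides it; move 3ab to the remainder.
  leading term b²: no divisor's leading term divides it; move -7b² to the remainder.
  leading term a: no divisor's leading term divides it; move -7/9a to the remainder.
  leading term b: no divisor's leading term divides it; move -6b to the remainder.
  leading term 1: no divisor's leading term divides it; move 16/9 to the remainder.
  remainder 9b³ + 3ab - 7b² - 7/9a - 6b + 16/9 ≠ 0; add g_3 = 9b³ + 3ab - 7b² - 7/9a - 6b + 16/9 to the basis.

The other S-polynomials (S(f_1,g_3), S(f_2,g_3)) all reduce to 0 modulo the current basis, so we have a Gröbner basis.
Inter-reduce: drop elements whose leading term is divisible by another's, tail-reduce, and make monic.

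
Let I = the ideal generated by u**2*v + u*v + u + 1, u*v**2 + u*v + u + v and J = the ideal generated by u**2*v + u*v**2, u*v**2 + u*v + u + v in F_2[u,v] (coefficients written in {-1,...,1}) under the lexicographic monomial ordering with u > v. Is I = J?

Since reduced Gröbner bases are canonical representatives of ideals under a given ordering, it suffices to compute and compare them.
Buchberger on the first generating set:
f_1 = u**2*v + u*v + u + 1, LT = u**2*v.
f_2 = u*v**2 + u*v + u + v, LT = u*v**2.

S(f_1,f_2): lcm = u**2*v**2. S = u**2*v + u**2 + u*v**2 + v.
  leading term u**2*v: subtract (1)·f_1 from u**2*v + u**2 + u*v**2 + v → u**2 + u*v**2 + u*v + u + v + 1
  leading term u**2: no divisor's leading term divides it; move u**2 to the remainder.
  leading term u*v**2: subtract (1)·f_2 from u*v**2 + u*v + u + v + 1 → 1
  leading term 1: no divisor's leading term divides it; move 1 to the remainder.
  remainder u**2 + 1 ≠ 0; add g_3 = u**2 + 1 to the basis.

S(f_1,g_3): lcm = u**2*v. S = u*v + u + v + 1.
  leading term u*v: no divisor's leading term divides it; move u*v to the remainder.
  leading term u: no divisor's leading term divides it; move u to the remainder.
  leading term v: no divisor's leading term divides it; move v to the remainder.
  leading term 1: no divisor's leading term divides it; move 1 to the remainder.
  remainder u*v + u + v + 1 ≠ 0; add g_4 = u*v + u + v + 1 to the basis.

S(f_2,g_3): lcm = u**2*v**2. S = u**2*v + u**2 + u*v + v**2.
  leading term u**2*v: subtract (1)·f_1 from u**2*v + u**2 + u*v + v**2 → u**2 + u + v**2 + 1
  leading term u**2: subtract (1)·g_3 from u**2 + u + v**2 + 1 → u + v**2
  leading term u: no divisor's leading term divides it; move u to the remainder.
  leading term v**2: no divisor's leading term divides it; move v**2 to the remainder.
  remainder u + v**2 ≠ 0; add g_5 = u + v**2 to the basis.

S(f_2,g_5): lcm = u*v**2. S = u*v + u + v**4 + v.
  leading term u*v: subtract (1)·g_4 from u*v + u + v**4 + v → v**4 + 1
  leading term v**4: no divisor's leading term divides it; move v**4 to the remainder.
  leading term 1: no divisor's leading term divides it; move 1 to the remainder.
  remainder v**4 + 1 ≠ 0; add g_6 = v**4 + 1 to the basis.

S(g_4,g_5): lcm = u*v. S = u + v**3 + v + 1.
  leading term u: subtract (1)·g_5 from u + v**3 + v + 1 → v**3 + v**2 + v + 1
  leading term v**3: no divisor's leading term divides it; move v**3 to the remainder.
  leading term v**2: no divisor's leading term divides it; move v**2 to the remainder.
  leading term v: no divisor's leading term divides it; move v to the remainder.
  leading term 1: no divisor's leading term divides it; move 1 to the remainder.
  remainder v**3 + v**2 + v + 1 ≠ 0; add g_7 = v**3 + v**2 + v + 1 to the basis.

The other S-polynomials (S(f_1,g_4), S(f_2,g_4), S(g_3,g_4), S(f_1,g_5), S(g_3,g_5), S(f_1,g_6), S(f_2,g_6), S(g_3,g_6), S(g_4,g_6), S(g_5,g_6), S(f_1,g_7), S(f_2,g_7), S(g_3,g_7), S(g_4,g_7), S(g_5,g_7), S(g_6,g_7)) all reduce to 0 modulo the current basis, so we have a Gröbner basis.
Inter-reduce: drop elements whose leading term is divisible by another's, tail-reduce, and make monic.
Reduced Gröbner basis: {u + v**2, v**3 + v**2 + v + 1}.

Buchberger on the second generating set:
h_1 = u**2*v + u*v**2, LT = u**2*v.
h_2 = u*v**2 + u*v + u + v, LT = u*v**2.

S(h_1,h_2): lcm = u**2*v**2. S = u**2*v + u**2 + u*v**3 + u*v.
  leading term u**2*v: subtract (1)·h_1 from u**2*v + u**2 + u*v**3 + u*v → u**2 + u*v**3 + u*v**2 + u*v
  leading term u**2: no divisor's leading term divides it; move u**2 to the remainder.
  leading term u*v**3: subtract (v)·h_2 from u*v**3 + u*v**2 + u*v → v**2
  leading term v**2: no divisor's leading term divides it; move v**2 to the remainder.
  remainder u**2 + v**2 ≠ 0; add k_3 = u**2 + v**2 to the basis.

S(h_1,k_3): lcm = u**2*v. S = u*v**2 + v**3.
  leading term u*v**2: subtract (1)·h_2 from u*v**2 + v**3 → u*v + u + v**3 + v
  leading term u*v: no divisor's leading term divides it; move u*v to the remainder.
  leading term u: no divisor's leading term divides it; move u to the remainder.
  leading term v**3: no divisor's leading term divides it; move v**3 to the remainder.
  leading term v: no divisor's leading term divides it; move v to the remainder.
  remainder u*v + u + v**3 + v ≠ 0; add k_4 = u*v + u + v**3 + v to the basis.

S(h_2,k_3): lcm = u**2*v**2. S = u**2*v + u**2 + u*v + v**4.
  leading term u**2*v: subtract (1)·h_1 from u**2*v + u**2 + u*v + v**4 → u**2 + u*v**2 + u*v + v**4
  leading term u**2: subtract (1)·k_3 from u**2 + u*v**2 + u*v + v**4 → u*v**2 + u*v + v**4 + v**2
  leading term u*v**2: subtract (1)·h_2 from u*v**2 + u*v + v**4 + v**2 → u + v**4 + v**2 + v
  leading term u: no divisor's leading term divides it; move u to the remainder.
  leading term v**4: no divisor's leading term divides it; move v**4 to the remainder.
  leading term v**2: no divisor's leading term divides it; move v**2 to the remainder.
  leading term v: no divisor's leading term divides it; move v to the remainder.
  remainder u + v**4 + v**2 + v ≠ 0; add k_5 = u + v**4 + v**2 + v to the basis.

S(h_2,k_5): lcm = u*v**2. S = u*v + u + v**6 + v**4 + v**3 + v.
  leading term u*v: subtract (1)·k_4 from u*v + u + v**6 + v**4 + v**3 + v → v**6 + v**4
  leading term v**6: no divisor's leading term divides it; move v**6 to the remainder.
  leading term v**4: no divisor's leading term divides it; move v**4 to the remainder.
  remainder v**6 + v**4 ≠ 0; add k_6 = v**6 + v**4 to the basis.

S(k_4,k_5): lcm = u*v. S = u + v**5 + v**2 + v.
  leading term u: subtract (1)·k_5 from u + v**5 + v**2 + v → v**5 + v**4
  leading term v**5: no divisor's leading term divides it; move v**5 to the remainder.
  leading term v**4: no divisor's leading term divides it; move v**4 to the remainder.
  remainder v**5 + v**4 ≠ 0; add k_7 = v**5 + v**4 to the basis.

The other S-polynomials (S(h_1,k_4), S(h_2,k_4), S(k_3,k_4), S(h_1,k_5), S(k_3,k_5), S(h_1,k_6), S(h_2,k_6), S(k_3,k_6), S(k_4,k_6), S(k_5,k_6), S(h_1,k_7), S(h_2,k_7), S(k_3,k_7), S(k_4,k_7), S(k_5,k_7), S(k_6,k_7)) all reduce to 0 modulo the current basis, so we have a Gröbner basis.
Inter-reduce: drop elements whose leading term is divisible by another's, tail-reduce, and make monic.
Reduced Gröbner basis: {u + v**4 + v**2 + v, v**5 + v**4}.

The bases are distinct; the ideals are different.

No, the ideals differ.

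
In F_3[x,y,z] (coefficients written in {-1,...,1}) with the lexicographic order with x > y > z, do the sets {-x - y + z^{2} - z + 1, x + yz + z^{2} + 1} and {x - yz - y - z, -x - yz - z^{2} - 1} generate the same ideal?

Yes, the ideals are equal.

For a fixed monomial order, each ideal has a unique reduced Gröbner basis; comparing bases decides equality.
Buchberger on the first generating set:
f_1 = -x - y + z^{2} - z + 1, LT = x.
f_2 = x + yz + z^{2} + 1, LT = x.

S(f_1,f_2): lcm = x. S = -yz + y + z^{2} + z + 1.
  leading term yz: no divisor's leading term divides it; move -yz to the remainder.
  leading term y: no divisor's leading term divides it; move y to the remainder.
  leading term z^{2}: no divisor's leading term divides it; move z^{2} to the remainder.
  leading term z: no divisor's leading term divides it; move z to the remainder.
  leading term 1: no divisor's leading term divides it; move 1 to the remainder.
  remainder -yz + y + z^{2} + z + 1 ≠ 0; add g_3 = -yz + y + z^{2} + z + 1 to the basis.

The other S-polynomials (S(f_1,g_3), S(f_2,g_3)) all reduce to 0 modulo the current basis, so we have a Gröbner basis.
Inter-reduce: drop elements whose leading term is divisible by another's, tail-reduce, and make monic.
Reduced Gröbner basis: {x + y - z^{2} + z - 1, yz - y - z^{2} - z - 1}.

Buchberger on the second generating set:
h_1 = x - yz - y - z, LT = x.
h_2 = -x - yz - z^{2} - 1, LT = x.

S(h_1,h_2): lcm = x. S = yz - y - z^{2} - z - 1.
  leading term yz: no divisor's leading term divides it; move yz to the remainder.
  leading term y: no divisor's leading term divides it; move -y to the remainder.
  leading term z^{2}: no divisor's leading term divides it; move -z^{2} to the remainder.
  leading term z: no divisor's leading term divides it; move -z to the remainder.
  leading term 1: no divisor's leading term divides it; move -1 to the remainder.
  remainder yz - y - z^{2} - z - 1 ≠ 0; add k_3 = yz - y - z^{2} - z - 1 to the basis.

The other S-polynomials (S(h_1,k_3), S(h_2,k_3)) all reduce to 0 modulo the current basis, so we have a Gröbner basis.
Inter-reduce: drop elements whose leading term is divisible by another's, tail-reduce, and make monic.
Reduced Gröbner basis: {x + y - z^{2} + z - 1, yz - y - z^{2} - z - 1}.

The two bases agree; hence the ideals are identical.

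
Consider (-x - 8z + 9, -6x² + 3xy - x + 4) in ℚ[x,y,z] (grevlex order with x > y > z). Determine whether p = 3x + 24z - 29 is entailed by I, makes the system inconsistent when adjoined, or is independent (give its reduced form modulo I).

Adjoining 3x + 24z - 29 makes the ideal the whole ring: the system is inconsistent.

First compute the reduced Gröbner basis of I by Buchberger's algorithm.
f_1 = -x - 8z + 9, LT = x.
f_2 = -6x² + 3xy - x + 4, LT = x².

S(f_1,f_2): lcm = x². S = ½xy + 8xz - 55/6x + ⅔.
  reduce S modulo (f_1, f_2):
  remainder -4yz - 64z² + 9/2y + 436/3z - 491/6 ≠ 0; add h_3 = -4yz - 64z² + 9/2y + 436/3z - 491/6 to the basis.

The other S-polynomials (S(f_1,h_3), S(f_2,h_3)) all reduce to 0 modulo the current basis, so we have a Gröbner basis.
Inter-reduce: drop elements whose leading term is divisible by another's, tail-reduce, and make monic.
Reduced Gröbner basis: {yz + 16z² - 9/8y - 109/3z + 491/24, x + 8z - 9}.
Label its elements g_1 = yz + 16z² - 9/8y - 109/3z + 491/24, g_2 = x + 8z - 9.

Reduce p = 3x + 24z - 29 modulo G:
  leading term x: subtract (3)·g_2 from 3x + 24z - 29 → -2
  leading term 1: no divisor's leading term divides it; move -2 to the remainder.
  normal form = -2.
The normal form is nonzero, so p ∉ I. Since p minus its normal form lies in I, I + (p) = I + (r) where r = -2; decide whether this ideal is the whole ring.
Here r = -2 is a nonzero constant, hence a unit: 1 ∈ I + (p), the Gröbner basis of I + (p) is {1}, and the enlarged system has no common solution — adjoining p is inconsistent.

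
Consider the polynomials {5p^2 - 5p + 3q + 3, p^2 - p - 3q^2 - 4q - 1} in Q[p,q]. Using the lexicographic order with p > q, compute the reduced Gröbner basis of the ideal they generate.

G = {p^2 - p + 3/5q + 3/5, q^2 + 23/15q + 8/15}

f_1 = 5p^2 - 5p + 3q + 3, LT = p^2.
f_2 = p^2 - p - 3q^2 - 4q - 1, LT = p^2.

S(f_1,f_2): lcm = p^2. S = 3q^2 + 23/5q + 8/5.
  leading term q^2: no divisor's leading term divides it; move 3q^2 to the remainder.
  leading term q: no divisor's leading term divides it; move 23/5q to the remainder.
  leading term 1: no divisor's leading term divides it; move 8/5 to the remainder.
  remainder 3q^2 + 23/5q + 8/5 ≠ 0; add g_3 = 3q^2 + 23/5q + 8/5 to the basis.

The other S-polynomials (S(f_1,g_3), S(f_2,g_3)) all reduce to 0 modulo the current basis, so we have a Gröbner basis.
Inter-reduce: drop elements whose leading term is divisible by another's, tail-reduce, and make monic.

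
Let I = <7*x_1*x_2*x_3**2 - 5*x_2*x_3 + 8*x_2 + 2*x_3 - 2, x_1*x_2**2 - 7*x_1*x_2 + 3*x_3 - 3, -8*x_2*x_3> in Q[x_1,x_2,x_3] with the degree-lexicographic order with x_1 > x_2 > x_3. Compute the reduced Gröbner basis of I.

G = {x_1*x_3 - x_1 + 16/9*x_3 - 16/9, x_3**2 - x_3, x_2 + 1/4*x_3 - 1/4}

f_1 = 7*x_1*x_2*x_3**2 - 5*x_2*x_3 + 8*x_2 + 2*x_3 - 2, LT = x_1*x_2*x_3**2.
f_2 = x_1*x_2**2 - 7*x_1*x_2 + 3*x_3 - 3, LT = x_1*x_2**2.
f_3 = -8*x_2*x_3, LT = x_2*x_3.

S(f_1,f_2): lcm = x_1*x_2**2*x_3**2. S = 7*x_1*x_2*x_3**2 - 5/7*x_2**2*x_3 - 3*x_3**3 + 8/7*x_2**2 + 2/7*x_2*x_3 + 3*x_3**2 - 2/7*x_2.
  reduce S modulo (f_1, f_2, f_3):
  remainder -3*x_3**3 + 8/7*x_2**2 + 3*x_3**2 - 58/7*x_2 - 2*x_3 + 2 ≠ 0; add g_4 = -3*x_3**3 + 8/7*x_2**2 + 3*x_3**2 - 58/7*x_2 - 2*x_3 + 2 to the basis.

S(f_1,f_3): lcm = x_1*x_2*x_3**2. S = -5/7*x_2*x_3 + 8/7*x_2 + 2/7*x_3 - 2/7.
  reduce S modulo (f_1, f_2, f_3, g_4):
  remainder 8/7*x_2 + 2/7*x_3 - 2/7 ≠ 0; add g_5 = 8/7*x_2 + 2/7*x_3 - 2/7 to the basis.

S(f_2,f_3): lcm = x_1*x_2**2*x_3. S = -7*x_1*x_2*x_3 + 3*x_3**2 - 3*x_3.
  reduce S modulo (f_1, f_2, f_3, g_4, g_5):
  remainder 3*x_3**2 - 3*x_3 ≠ 0; add g_6 = 3*x_3**2 - 3*x_3 to the basis.

S(f_1,g_5): lcm = x_1*x_2*x_3**2. S = -1/4*x_1*x_3**3 + 1/4*x_1*x_3**2 - 5/7*x_2*x_3 + 8/7*x_2 + 2/7*x_3 - 2/7.
  reduce S modulo (f_1, f_2, f_3, g_4, g_5, g_6):
  remainder 9/56*x_1*x_3 - 9/56*x_1 + 2/7*x_3 - 2/7 ≠ 0; add g_7 = 9/56*x_1*x_3 - 9/56*x_1 + 2/7*x_3 - 2/7 to the basis.

The other S-polynomials (S(f_1,g_4), S(f_2,g_4), S(f_3,g_4), S(f_2,g_5), S(f_3,g_5), S(g_4,g_5), S(f_1,g_6), S(f_2,g_6), S(f_3,g_6), S(g_4,g_6), S(g_5,g_6), S(f_1,g_7), S(f_2,g_7), S(f_3,g_7), S(g_4,g_7), S(g_5,g_7), S(g_6,g_7)) all reduce to 0 modulo the current basis, so we have a Gröbner basis.
Inter-reduce: drop elements whose leading term is divisible by another's, tail-reduce, and make monic.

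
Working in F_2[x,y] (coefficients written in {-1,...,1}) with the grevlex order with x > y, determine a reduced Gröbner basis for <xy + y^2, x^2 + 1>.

G = {y^3 + y, x^2 + 1, xy + y^2}

f_1 = xy + y^2, LT = xy.
f_2 = x^2 + 1, LT = x^2.

S(f_1,f_2): lcm = x^2y. S = xy^2 + y.
  leading term xy^2: subtract (y)·f_1 from xy^2 + y → y^3 + y
  leading term y^3: no divisor's leading term divides it; move y^3 to the remainder.
  leading term y: no divisor's leading term divides it; move y to the remainder.
  remainder y^3 + y ≠ 0; add g_3 = y^3 + y to the basis.

S(f_1,g_3): lcm = xy^3. S = y^4 + xy.
  leading term y^4: subtract (y)·g_3 from y^4 + xy → xy + y^2
  leading term xy: subtract (1)·f_1 from xy + y^2 → 0
  remainder 0.

S(f_2,g_3): leading monomials are coprime, so the S-polynomial reduces to 0 (Buchberger's first criterion).
Every S-polynomial of the final basis reduces to 0, so we have a Gröbner basis.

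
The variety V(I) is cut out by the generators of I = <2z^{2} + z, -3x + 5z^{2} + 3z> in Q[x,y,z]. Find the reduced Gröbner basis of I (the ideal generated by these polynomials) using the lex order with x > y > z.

Buchberger's algorithm terminates because the ascending chain of leading-term ideals stabilizes.

f_1 = 2z^{2} + z, LT = z^{2}.
f_2 = -3x + 5z^{2} + 3z, LT = x.

The S-polynomials (S(f_1,f_2)) all reduce to 0 modulo the current basis, so we have a Gröbner basis.

G = {x - \tfrac{1}{6}z, z^{2} + \tfrac{1}{2}z}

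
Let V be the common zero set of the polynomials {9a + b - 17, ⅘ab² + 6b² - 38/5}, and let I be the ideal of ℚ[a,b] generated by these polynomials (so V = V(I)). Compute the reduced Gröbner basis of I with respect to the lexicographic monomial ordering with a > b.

G = {a + 1/9b - 17/9, b³ - 169/2b² + 171/2}

This is the nonlinear analogue of row-reducing a linear system.

f_1 = 9a + b - 17, LT = a.
f_2 = ⅘ab² + 6b² - 38/5, LT = ab².

S(f_1,f_2): lcm = ab². S = 1/9b³ - 169/18b² + 19/2.
  leading term b³: no divisor's leading term divides it; move 1/9b³ to the remainder.
  leading term b²: no divisor's leading term divides it; move -169/18b² to the remainder.
  leading term 1: no divisor's leading term divides it; move 19/2 to the remainder.
  remainder 1/9b³ - 169/18b² + 19/2 ≠ 0; add g_3 = 1/9b³ - 169/18b² + 19/2 to the basis.

The other S-polynomials (S(f_1,g_3), S(f_2,g_3)) all reduce to 0 modulo the current basis, so we have a Gröbner basis.
Inter-reduce: drop elements whose leading term is divisible by another's, tail-reduce, and make monic.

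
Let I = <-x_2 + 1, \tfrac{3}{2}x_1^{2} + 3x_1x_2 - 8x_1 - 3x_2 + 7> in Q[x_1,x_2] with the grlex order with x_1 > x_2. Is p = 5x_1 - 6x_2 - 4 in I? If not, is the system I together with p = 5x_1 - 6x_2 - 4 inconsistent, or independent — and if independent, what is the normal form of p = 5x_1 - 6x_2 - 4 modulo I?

First compute the reduced Gröbner basis of I by Buchberger's algorithm.
f_1 = -x_2 + 1, LT = x_2.
f_2 = \tfrac{3}{2}x_1^{2} + 3x_1x_2 - 8x_1 - 3x_2 + 7, LT = x_1^{2}.

The S-polynomials (S(f_1,f_2)) all reduce to 0 modulo the current basis, so we have a Gröbner basis.
Inter-reduce: drop elements whose leading term is divisible by another's, tail-reduce, and make monic.
Reduced Gröbner basis: {x_1^{2} - \tfrac{10}{3}x_1 + \tfrac{8}{3}, x_2 - 1}.
Label its elements g_1 = x_1^{2} - \tfrac{10}{3}x_1 + \tfrac{8}{3}, g_2 = x_2 - 1.

Reduce p = 5x_1 - 6x_2 - 4 modulo G:
  leading term x_1: no divisor's leading term divides it; move 5x_1 to the remainder.
  leading term x_2: subtract (-6)·g_2 from -6x_2 - 4 → -10
  leading term 1: no divisor's leading term divides it; move -10 to the remainder.
  normal form = 5x_1 - 10.
The normal form is nonzero, so p ∉ I. Since p minus its normal form lies in I, I + (p) = I + (r) where r = 5x_1 - 10; decide whether this ideal is the whole ring.
Run Buchberger on G together with r (pairs among the g_i already reduce to 0 since G is a Gröbner basis):
g_1 = x_1^{2} - \tfrac{10}{3}x_1 + \tfrac{8}{3}, LT = x_1^{2}.
g_2 = x_2 - 1, LT = x_2.
r = 5x_1 - 10, LT = x_1.

The S-polynomials (S(g_1,g_2), S(g_1,r), S(g_2,r)) all reduce to 0 modulo the current basis, so we have a Gröbner basis.
Inter-reduce: drop elements whose leading term is divisible by another's, tail-reduce, and make monic.
Reduced Gröbner basis: {x_1 - 2, x_2 - 1}.
The reduced Gröbner basis of I + (p) is {x_1 - 2, x_2 - 1} ≠ {1}, a proper ideal, so the enlarged system stays consistent: p is independent of I, with normal form 5x_1 - 10.

The remainder on division by a Gröbner basis is unique — it is the normal form.

5x_1 - 6x_2 - 4 is independent of I; its normal form modulo I is 5x_1 - 10.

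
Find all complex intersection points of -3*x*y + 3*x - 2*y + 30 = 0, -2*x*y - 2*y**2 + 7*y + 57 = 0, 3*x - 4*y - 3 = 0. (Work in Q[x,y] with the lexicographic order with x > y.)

{(-3, -3)}

Compute a lex Gröbner basis by Buchberger's algorithm.
f_1 = -3*x*y + 3*x - 2*y + 30, LT = x*y.
f_2 = -2*x*y - 2*y**2 + 7*y + 57, LT = x*y.
f_3 = 3*x - 4*y - 3, LT = x.

S(f_1,f_2): lcm = x*y. S = -x - y**2 + 25/6*y + 37/2.
  leading term x: subtract (-1/3)·f_3 from -x - y**2 + 25/6*y + 37/2 → -y**2 + 17/6*y + 35/2
  leading term y**2: no divisor's leading term divides it; move -y**2 to the remainder.
  leading term y: no divisor's leading term divides it; move 17/6*y to the remainder.
  leading term 1: no divisor's leading term divides it; move 35/2 to the remainder.
  remainder -y**2 + 17/6*y + 35/2 ≠ 0; add h_4 = -y**2 + 17/6*y + 35/2 to the basis.

S(f_1,f_3): lcm = x*y. S = -x + 4/3*y**2 + 5/3*y - 10.
  leading term x: subtract (-1/3)·f_3 from -x + 4/3*y**2 + 5/3*y - 10 → 4/3*y**2 + 1/3*y - 11
  leading term y**2: subtract (-4/3)·h_4 from 4/3*y**2 + 1/3*y - 11 → 37/9*y + 37/3
  leading term y: no divisor's leading term divides it; move 37/9*y to the remainder.
  leading term 1: no divisor's leading term divides it; move 37/3 to the remainder.
  remainder 37/9*y + 37/3 ≠ 0; add h_5 = 37/9*y + 37/3 to the basis.

S(f_2,f_3): lcm = x*y. S = 7/3*y**2 - 5/2*y - 57/2.
  leading term y**2: subtract (-7/3)·h_4 from 7/3*y**2 - 5/2*y - 57/2 → 37/9*y + 37/3
  leading term y: subtract (1)·h_5 from 37/9*y + 37/3 → 0
  remainder 0.

S(f_1,h_4): lcm = x*y**2. S = 11/6*x*y + 35/2*x + 2/3*y**2 - 10*y.
  leading term x*y: subtract (-11/18)·f_1 from 11/6*x*y + 35/2*x + 2/3*y**2 - 10*y → 58/3*x + 2/3*y**2 - 101/9*y + 55/3
  leading term x: subtract (58/9)·f_3 from 58/3*x + 2/3*y**2 - 101/9*y + 55/3 → 2/3*y**2 + 131/9*y + 113/3
  leading term y**2: subtract (-2/3)·h_4 from 2/3*y**2 + 131/9*y + 113/3 → 148/9*y + 148/3
  leading term y: subtract (4)·h_5 from 148/9*y + 148/3 → 0
  remainder 0.

S(f_2,h_4): lcm = x*y**2. S = 17/6*x*y + 35/2*x + y**3 - 7/2*y**2 - 57/2*y.
  leading term x*y: subtract (-17/18)·f_1 from 17/6*x*y + 35/2*x + y**3 - 7/2*y**2 - 57/2*y → 61/3*x + y**3 - 7/2*y**2 - 547/18*y + 85/3
  leading term x: subtract (61/9)·f_3 from 61/3*x + y**3 - 7/2*y**2 - 547/18*y + 85/3 → y**3 - 7/2*y**2 - 59/18*y + 146/3
  leading term y**3: subtract (-y)·h_4 from y**3 - 7/2*y**2 - 59/18*y + 146/3 → -2/3*y**2 + 128/9*y + 146/3
  leading term y**2: subtract (2/3)·h_4 from -2/3*y**2 + 128/9*y + 146/3 → 37/3*y + 37
  leading term y: subtract (3)·h_5 from 37/3*y + 37 → 0
  remainder 0.

S(f_3,h_4): leading monomials are coprime, so the S-polynomial reduces to 0 (Buchberger's first criterion).
S(f_1,h_5): lcm = x*y. S = -4*x + 2/3*y - 10.
  leading term x: subtract (-4/3)·f_3 from -4*x + 2/3*y - 10 → -14/3*y - 14
  leading term y: subtract (-42/37)·h_5 from -14/3*y - 14 → 0
  remainder 0.

S(f_2,h_5): lcm = x*y. S = -3*x + y**2 - 7/2*y - 57/2.
  leading term x: subtract (-1)·f_3 from -3*x + y**2 - 7/2*y - 57/2 → y**2 - 15/2*y - 63/2
  leading term y**2: subtract (-1)·h_4 from y**2 - 15/2*y - 63/2 → -14/3*y - 14
  leading term y: subtract (-42/37)·h_5 from -14/3*y - 14 → 0
  remainder 0.

S(f_3,h_5): leading monomials are coprime, so the S-polynomial reduces to 0 (Buchberger's first criterion).
S(h_4,h_5): lcm = y**2. S = -35/6*y - 35/2.
  leading term y: subtract (-105/74)·h_5 from -35/6*y - 35/2 → 0
  remainder 0.

Every S-polynomial of the final basis reduces to 0, so we have a Gröbner basis.
Inter-reduce: drop elements whose leading term is divisible by another's, tail-reduce, and make monic.
Reduced Gröbner basis: {x + 3, y + 3}.

From the last basis element, y + 3 = 0, so y takes values in {-3}. Each choice, substituted upward through the basis, yields the corresponding point(s) of the solution set.
  y = -3: the earlier basis element becomes x + 3 = 0, giving x = -3 — point (-3, -3).
Substituting each solution back into the original system confirms all equations vanish.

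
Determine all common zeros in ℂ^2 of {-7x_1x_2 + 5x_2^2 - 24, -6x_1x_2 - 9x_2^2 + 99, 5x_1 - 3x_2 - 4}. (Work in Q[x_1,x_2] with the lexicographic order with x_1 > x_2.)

{(-1, -3)}

Compute a lex Gröbner basis by Buchberger's algorithm.
f_1 = -7x_1x_2 + 5x_2^2 - 24, LT = x_1x_2.
f_2 = -6x_1x_2 - 9x_2^2 + 99, LT = x_1x_2.
f_3 = 5x_1 - 3x_2 - 4, LT = x_1.

S(f_1,f_2): lcm = x_1x_2. S = -31/14x_2^2 + 279/14.
  reduce S modulo (f_1, f_2, f_3):
  remainder -31/14x_2^2 + 279/14 ≠ 0; add h_4 = -31/14x_2^2 + 279/14 to the basis.

S(f_1,f_3): lcm = x_1x_2. S = -4/35x_2^2 + 4/5x_2 + 24/7.
  reduce S modulo (f_1, f_2, f_3, h_4):
  remainder 4/5x_2 + 12/5 ≠ 0; add h_5 = 4/5x_2 + 12/5 to the basis.

The other S-polynomials (S(f_2,f_3), S(f_1,h_4), S(f_2,h_4), S(f_3,h_4), S(f_1,h_5), S(f_2,h_5), S(f_3,h_5), S(h_4,h_5)) all reduce to 0 modulo the current basis, so we have a Gröbner basis.
Inter-reduce: drop elements whose leading term is divisible by another's, tail-reduce, and make monic.
Reduced Gröbner basis: {x_1 + 1, x_2 + 3}.

The lex basis is triangular: the last element involves only x_2. Solving x_2 + 3 = 0 gives x_2 ∈ {-3}; substituting each value into the earlier elements determines the remaining variables.
  x_2 = -3: the earlier basis element becomes x_1 + 1 = 0, giving x_1 = -1 — point (-1, -3).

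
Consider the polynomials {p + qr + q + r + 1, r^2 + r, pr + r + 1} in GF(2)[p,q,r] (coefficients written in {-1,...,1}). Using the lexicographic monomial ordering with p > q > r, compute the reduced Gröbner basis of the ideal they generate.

This is the nonlinear analogue of row-reducing a linear system.

f_1 = p + qr + q + r + 1, LT = p.
f_2 = r^2 + r, LT = r^2.
f_3 = pr + r + 1, LT = pr.

S(f_1,f_3): lcm = pr. S = qr^2 + qr + r^2 + 1.
  leading term qr^2: subtract (q)·f_2 from qr^2 + qr + r^2 + 1 → r^2 + 1
  leading term r^2: subtract (1)·f_2 from r^2 + 1 → r + 1
  leading term r: no divisor's leading term divides it; move r to the remainder.
  leading term 1: no divisor's leading term divides it; move 1 to the remainder.
  remainder r + 1 ≠ 0; add g_4 = r + 1 to the basis.

The other S-polynomials (S(f_1,f_2), S(f_2,f_3), S(f_1,g_4), S(f_2,g_4), S(f_3,g_4)) all reduce to 0 modulo the current basis, so we have a Gröbner basis.
Inter-reduce: drop elements whose leading term is divisible by another's, tail-reduce, and make monic.

G = {p, r + 1}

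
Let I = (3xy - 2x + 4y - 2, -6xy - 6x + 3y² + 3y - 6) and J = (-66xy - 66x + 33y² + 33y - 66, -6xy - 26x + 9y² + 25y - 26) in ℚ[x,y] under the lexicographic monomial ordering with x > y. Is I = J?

Equality of ideals is decidable: compute both reduced Gröbner bases (unique for the ordering) and check whether they agree.
Buchberger on the first generating set:
f_1 = 3xy - 2x + 4y - 2, LT = xy.
f_2 = -6xy - 6x + 3y² + 3y - 6, LT = xy.

S(f_1,f_2): lcm = xy. S = -5/3x + ½y² + 11/6y - 5/3.
  leading term x: no divisor's leading term divides it; move -5/3x to the remainder.
  leading term y²: no divisor's leading term divides it; move ½y² to the remainder.
  leading term y: no divisor's leading term divides it; move 11/6y to the remainder.
  leading term 1: no divisor's leading term divides it; move -5/3 to the remainder.
  remainder -5/3x + ½y² + 11/6y - 5/3 ≠ 0; add g_3 = -5/3x + ½y² + 11/6y - 5/3 to the basis.

S(f_1,g_3): lcm = xy. S = -⅔x + 3/10y³ + 11/10y² + ⅓y - ⅔.
  leading term x: subtract (⅖)·g_3 from -⅔x + 3/10y³ + 11/10y² + ⅓y - ⅔ → 3/10y³ + 9/10y² - ⅖y
  leading term y³: no divisor's leading term divides it; move 3/10y³ to the remainder.
  leading term y²: no divisor's leading term divides it; move 9/10y² to the remainder.
  leading term y: no divisor's leading term divides it; move -⅖y to the remainder.
  remainder 3/10y³ + 9/10y² - ⅖y ≠ 0; add g_4 = 3/10y³ + 9/10y² - ⅖y to the basis.

The other S-polynomials (S(f_2,g_3), S(f_1,g_4), S(f_2,g_4), S(g_3,g_4)) all reduce to 0 modulo the current basis, so we have a Gröbner basis.
Inter-reduce: drop elements whose leading term is divisible by another's, tail-reduce, and make monic.
Reduced Gröbner basis: {x - 3/10y² - 11/10y + 1, y³ + 3y² - 4/3y}.

Buchberger on the second generating set:
h_1 = -66xy - 66x + 33y² + 33y - 66, LT = xy.
h_2 = -6xy - 26x + 9y² + 25y - 26, LT = xy.

S(h_1,h_2): lcm = xy. S = -10/3x + y² + 11/3y - 10/3.
  leading term x: no divisor's leading term divides it; move -10/3x to the remainder.
  leading term y²: no divisor's leading term divides it; move y² to the remainder.
  leading term y: no divisor's leading term divides it; move 11/3y to the remainder.
  leading term 1: no divisor's leading term divides it; move -10/3 to the remainder.
  remainder -10/3x + y² + 11/3y - 10/3 ≠ 0; add k_3 = -10/3x + y² + 11/3y - 10/3 to the basis.

S(h_1,k_3): lcm = xy. S = x + 3/10y³ + ⅗y² - 3/2y + 1.
  leading term x: subtract (-3/10)·k_3 from x + 3/10y³ + ⅗y² - 3/2y + 1 → 3/10y³ + 9/10y² - ⅖y
  leading term y³: no divisor's leading term divides it; move 3/10y³ to the remainder.
  leading term y²: no divisor's leading term divides it; move 9/10y² to the remainder.
  leading term y: no divisor's leading term divides it; move -⅖y to the remainder.
  remainder 3/10y³ + 9/10y² - ⅖y ≠ 0; add k_4 = 3/10y³ + 9/10y² - ⅖y to the basis.

The other S-polynomials (S(h_2,k_3), S(h_1,k_4), S(h_2,k_4), S(k_3,k_4)) all reduce to 0 modulo the current basis, so we have a Gröbner basis.
Inter-reduce: drop elements whose leading term is divisible by another's, tail-reduce, and make monic.
Reduced Gröbner basis: {x - 3/10y² - 11/10y + 1, y³ + 3y² - 4/3y}.

Same reduced basis, so the two generating sets span the same ideal.

Yes, the ideals are equal.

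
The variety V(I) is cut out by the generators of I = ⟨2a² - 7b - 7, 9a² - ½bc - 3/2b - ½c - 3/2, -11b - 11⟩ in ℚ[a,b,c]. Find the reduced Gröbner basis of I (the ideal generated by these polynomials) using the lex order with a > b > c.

The reduced Gröbner basis is the canonical form of the ideal for this ordering.

f_1 = 2a² - 7b - 7, LT = a².
f_2 = 9a² - ½bc - 3/2b - ½c - 3/2, LT = a².
f_3 = -11b - 11, LT = b.

The S-polynomials (S(f_1,f_2), S(f_1,f_3), S(f_2,f_3)) all reduce to 0 modulo the current basis, so we have a Gröbner basis.
Inter-reduce: drop elements whose leading term is divisible by another's, tail-reduce, and make monic.

G = {a², b + 1}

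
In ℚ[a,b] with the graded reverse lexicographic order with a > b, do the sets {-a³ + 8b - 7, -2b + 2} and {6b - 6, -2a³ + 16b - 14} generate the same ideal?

Two ideals are equal iff their reduced Gröbner bases coincide (the reduced basis is unique for a fixed ordering).
Buchberger on the first generating set:
f_1 = -a³ + 8b - 7, LT = a³.
f_2 = -2b + 2, LT = b.

The S-polynomials (S(f_1,f_2)) all reduce to 0 modulo the current basis, so we have a Gröbner basis.
Inter-reduce: drop elements whose leading term is divisible by another's, tail-reduce, and make monic.
Reduced Gröbner basis: {a³ - 1, b - 1}.

Buchberger on the second generating set:
h_1 = 6b - 6, LT = b.
h_2 = -2a³ + 16b - 14, LT = a³.

The S-polynomials (S(h_1,h_2)) all reduce to 0 modulo the current basis, so we have a Gröbner basis.
Inter-reduce: drop elements whose leading term is divisible by another's, tail-reduce, and make monic.
Reduced Gröbner basis: {a³ - 1, b - 1}.

Same reduced basis, so the two generating sets span the same ideal.
The same test decides containment: I ⊆ J iff every generator of I reduces to 0 modulo a Gröbner basis of J.

Yes, the ideals are equal.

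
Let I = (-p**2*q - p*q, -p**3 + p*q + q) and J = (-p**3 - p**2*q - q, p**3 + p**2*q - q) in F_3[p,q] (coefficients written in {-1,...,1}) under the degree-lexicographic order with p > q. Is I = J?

For a fixed monomial order, each ideal has a unique reduced Gröbner basis; comparing bases decides equality.
Buchberger on the first generating set:
f_1 = -p**2*q - p*q, LT = p**2*q.
f_2 = -p**3 + p*q + q, LT = p**3.

S(f_1,f_2): lcm = p**3*q. S = p**2*q + p*q**2 + q**2.
  leading term p**2*q: subtract (-1)·f_1 from p**2*q + p*q**2 + q**2 → p*q**2 - p*q + q**2
  leading term p*q**2: no divisor's leading term divides it; move p*q**2 to the remainder.
  leading term p*q: no divisor's leading term divides it; move -p*q to the remainder.
  leading term q**2: no divisor's leading term divides it; move q**2 to the remainder.
  remainder p*q**2 - p*q + q**2 ≠ 0; add g_3 = p*q**2 - p*q + q**2 to the basis.

S(f_1,g_3): lcm = p**2*q**2. S = p**2*q.
  leading term p**2*q: subtract (-1)·f_1 from p**2*q → -p*q
  leading term p*q: no divisor's leading term divides it; move -p*q to the remainder.
  remainder -p*q ≠ 0; add g_4 = -p*q to the basis.

S(g_3,g_4): lcm = p*q**2. S = -p*q + q**2.
  leading term p*q: subtract (1)·g_4 from -p*q + q**2 → q**2
  leading term q**2: no divisor's leading term divides it; move q**2 to the remainder.
  remainder q**2 ≠ 0; add g_5 = q**2 to the basis.

The other S-polynomials (S(f_2,g_3), S(f_1,g_4), S(f_2,g_4), S(f_1,g_5), S(f_2,g_5), S(g_3,g_5), S(g_4,g_5)) all reduce to 0 modulo the current basis, so we have a Gröbner basis.
Inter-reduce: drop elements whose leading term is divisible by another's, tail-reduce, and make monic.
Reduced Gröbner basis: {p**3 - q, p*q, q**2}.

Buchberger on the second generating set:
h_1 = -p**3 - p**2*q - q, LT = p**3.
h_2 = p**3 + p**2*q - q, LT = p**3.

S(h_1,h_2): lcm = p**3. S = -q.
  leading term q: no divisor's leading term divides it; move -q to the remainder.
  remainder -q ≠ 0; add k_3 = -q to the basis.

The other S-polynomials (S(h_1,k_3), S(h_2,k_3)) all reduce to 0 modulo the current basis, so we have a Gröbner basis.
Inter-reduce: drop elements whose leading term is divisible by another's, tail-reduce, and make monic.
Reduced Gröbner basis: {p**3, q}.

The bases are distinct; the ideals are different.

No, the ideals differ.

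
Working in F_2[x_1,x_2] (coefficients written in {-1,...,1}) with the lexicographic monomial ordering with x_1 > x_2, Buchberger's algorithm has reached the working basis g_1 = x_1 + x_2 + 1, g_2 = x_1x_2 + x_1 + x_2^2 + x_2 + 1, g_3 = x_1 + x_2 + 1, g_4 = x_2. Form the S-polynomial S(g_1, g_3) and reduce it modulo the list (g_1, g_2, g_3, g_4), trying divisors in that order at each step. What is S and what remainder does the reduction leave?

lcm(LM(g_1), LM(g_3)) = x_1.
S = (lcm/LT(g_1))·g_1 − (lcm/LT(g_3))·g_3 = 0.
Reduce S modulo (g_1, g_2, g_3, g_4) in that order:
The remainder is 0, so this S-polynomial contributes no new basis element.

S(g_1, g_3) = 0; remainder on division = 0.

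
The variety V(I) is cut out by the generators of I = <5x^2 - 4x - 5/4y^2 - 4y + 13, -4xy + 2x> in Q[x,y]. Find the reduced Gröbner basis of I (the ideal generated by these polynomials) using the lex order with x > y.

This is the nonlinear analogue of row-reducing a linear system.

f_1 = 5x^2 - 4x - 5/4y^2 - 4y + 13, LT = x^2.
f_2 = -4xy + 2x, LT = xy.

S(f_1,f_2): lcm = x^2y. S = 1/2x^2 - 4/5xy - 1/4y^3 - 4/5y^2 + 13/5y.
  leading term x^2: subtract (1/10)·f_1 from 1/2x^2 - 4/5xy - 1/4y^3 - 4/5y^2 + 13/5y → -4/5xy + 2/5x - 1/4y^3 - 27/40y^2 + 3y - 13/10
  leading term xy: subtract (1/5)·f_2 from -4/5xy + 2/5x - 1/4y^3 - 27/40y^2 + 3y - 13/10 → -1/4y^3 - 27/40y^2 + 3y - 13/10
  leading term y^3: no divisor's leading term divides it; move -1/4y^3 to the remainder.
  leading term y^2: no divisor's leading term divides it; move -27/40y^2 to the remainder.
  leading term y: no divisor's leading term divides it; move 3y to the remainder.
  leading term 1: no divisor's leading term divides it; move -13/10 to the remainder.
  remainder -1/4y^3 - 27/40y^2 + 3y - 13/10 ≠ 0; add g_3 = -1/4y^3 - 27/40y^2 + 3y - 13/10 to the basis.

The other S-polynomials (S(f_1,g_3), S(f_2,g_3)) all reduce to 0 modulo the current basis, so we have a Gröbner basis.

G = {x^2 - 4/5x - 1/4y^2 - 4/5y + 13/5, xy - 1/2x, y^3 + 27/10y^2 - 12y + 26/5}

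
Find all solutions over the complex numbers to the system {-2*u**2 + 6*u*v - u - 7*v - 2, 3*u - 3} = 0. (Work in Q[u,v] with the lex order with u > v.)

Compute a lex Gröbner basis by Buchberger's algorithm.
f_1 = -2*u**2 + 6*u*v - u - 7*v - 2, LT = u**2.
f_2 = 3*u - 3, LT = u.

S(f_1,f_2): lcm = u**2. S = -3*u*v + 3/2*u + 7/2*v + 1.
  reduce S modulo (f_1, f_2):
  remainder 1/2*v + 5/2 ≠ 0; add h_3 = 1/2*v + 5/2 to the basis.

The other S-polynomials (S(f_1,h_3), S(f_2,h_3)) all reduce to 0 modulo the current basis, so we have a Gröbner basis.
Inter-reduce: drop elements whose leading term is divisible by another's, tail-reduce, and make monic.
Reduced Gröbner basis: {u - 1, v + 5}.

From the last basis element, v + 5 = 0, so v takes values in {-5}. Each choice, substituted upward through the basis, yields the corresponding point(s) of the solution set.
  v = -5: the earlier basis element becomes u - 1 = 0, giving u = 1 — point (1, -5).

{(1, -5)}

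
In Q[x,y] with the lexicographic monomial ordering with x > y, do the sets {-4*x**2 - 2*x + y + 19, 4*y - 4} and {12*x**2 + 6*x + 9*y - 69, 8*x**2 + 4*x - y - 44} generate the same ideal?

Two ideals are equal iff their reduced Gröbner bases coincide (the reduced basis is unique for a fixed ordering).
Buchberger on the first generating set:
f_1 = -4*x**2 - 2*x + y + 19, LT = x**2.
f_2 = 4*y - 4, LT = y.

The S-polynomials (S(f_1,f_2)) all reduce to 0 modulo the current basis, so we have a Gröbner basis.
Inter-reduce: drop elements whose leading term is divisible by another's, tail-reduce, and make monic.
Reduced Gröbner basis: {x**2 + 1/2*x - 5, y - 1}.

Buchberger on the second generating set:
h_1 = 12*x**2 + 6*x + 9*y - 69, LT = x**2.
h_2 = 8*x**2 + 4*x - y - 44, LT = x**2.

S(h_1,h_2): lcm = x**2. S = 7/8*y - 1/4.
  leading term y: no divisor's leading term divides it; move 7/8*y to the remainder.
  leading term 1: no divisor's leading term divides it; move -1/4 to the remainder.
  remainder 7/8*y - 1/4 ≠ 0; add k_3 = 7/8*y - 1/4 to the basis.

The other S-polynomials (S(h_1,k_3), S(h_2,k_3)) all reduce to 0 modulo the current basis, so we have a Gröbner basis.
Inter-reduce: drop elements whose leading term is divisible by another's, tail-reduce, and make monic.
Reduced Gröbner basis: {x**2 + 1/2*x - 155/28, y - 2/7}.

Since the reduced bases disagree, the two ideals are not the same.

No, the ideals differ.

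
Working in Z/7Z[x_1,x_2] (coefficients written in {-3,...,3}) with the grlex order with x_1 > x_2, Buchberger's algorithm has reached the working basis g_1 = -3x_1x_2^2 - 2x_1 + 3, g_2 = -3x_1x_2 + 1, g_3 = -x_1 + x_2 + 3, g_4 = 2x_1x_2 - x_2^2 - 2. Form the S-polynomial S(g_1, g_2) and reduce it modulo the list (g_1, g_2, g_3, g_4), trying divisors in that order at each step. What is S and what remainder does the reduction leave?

S(g_1, g_2) = 3x_1 - 2x_2 - 1; remainder on division = x_2 + 1.

lcm(LM(g_1), LM(g_2)) = x_1x_2^2.
S = (lcm/LT(g_1))·g_1 − (lcm/LT(g_2))·g_2 = 3x_1 - 2x_2 - 1.
Reduce S modulo (g_1, g_2, g_3, g_4) in that order:
  leading term x_1: subtract (-3)·g_3 from 3x_1 - 2x_2 - 1 → x_2 + 1
  leading term x_2: no divisor's leading term divides it; move x_2 to the remainder.
  leading term 1: no divisor's leading term divides it; move 1 to the remainder.
The remainder x_2 + 1 is nonzero, so it would be added as the next basis element.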